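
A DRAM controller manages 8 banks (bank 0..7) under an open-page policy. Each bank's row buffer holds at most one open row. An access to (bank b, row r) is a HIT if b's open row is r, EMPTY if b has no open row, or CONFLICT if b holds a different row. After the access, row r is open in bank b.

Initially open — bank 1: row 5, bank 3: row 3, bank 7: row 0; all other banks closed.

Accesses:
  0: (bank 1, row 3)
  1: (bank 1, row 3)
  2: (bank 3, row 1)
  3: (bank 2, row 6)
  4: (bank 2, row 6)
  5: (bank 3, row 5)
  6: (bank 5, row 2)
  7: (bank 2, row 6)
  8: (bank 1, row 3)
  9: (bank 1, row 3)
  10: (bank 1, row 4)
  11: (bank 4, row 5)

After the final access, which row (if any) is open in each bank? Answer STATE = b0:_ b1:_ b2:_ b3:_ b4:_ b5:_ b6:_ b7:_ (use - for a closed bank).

0: bank 1 row 3 — prev 5 → CONFLICT
1: bank 1 row 3 — prev 3 → HIT
2: bank 3 row 1 — prev 3 → CONFLICT
3: bank 2 row 6 — prev None → EMPTY
4: bank 2 row 6 — prev 6 → HIT
5: bank 3 row 5 — prev 1 → CONFLICT
6: bank 5 row 2 — prev None → EMPTY
7: bank 2 row 6 — prev 6 → HIT
8: bank 1 row 3 — prev 3 → HIT
9: bank 1 row 3 — prev 3 → HIT
10: bank 1 row 4 — prev 3 → CONFLICT
11: bank 4 row 5 — prev None → EMPTY

STATE = b0:- b1:4 b2:6 b3:5 b4:5 b5:2 b6:- b7:0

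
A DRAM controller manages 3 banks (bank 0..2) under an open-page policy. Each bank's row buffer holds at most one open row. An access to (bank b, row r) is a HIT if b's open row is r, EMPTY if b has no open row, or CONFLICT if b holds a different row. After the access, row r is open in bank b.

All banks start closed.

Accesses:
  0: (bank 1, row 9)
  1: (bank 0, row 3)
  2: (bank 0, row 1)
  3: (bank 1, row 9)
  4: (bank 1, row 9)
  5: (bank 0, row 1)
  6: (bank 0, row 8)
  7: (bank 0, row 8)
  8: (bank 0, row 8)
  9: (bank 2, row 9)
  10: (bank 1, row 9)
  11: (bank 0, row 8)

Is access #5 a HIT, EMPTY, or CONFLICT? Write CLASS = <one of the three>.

#0 (1,9) E
#1 (0,3) E
#2 (0,1) C  (was 3)
#3 (1,9) H  (was 9)
#4 (1,9) H  (was 9)
#5 (0,1) H  (was 1)
#6 (0,8) C  (was 1)
#7 (0,8) H  (was 8)
#8 (0,8) H  (was 8)
#9 (2,9) E
#10 (1,9) H  (was 9)
#11 (0,8) H  (was 8)

CLASS = HIT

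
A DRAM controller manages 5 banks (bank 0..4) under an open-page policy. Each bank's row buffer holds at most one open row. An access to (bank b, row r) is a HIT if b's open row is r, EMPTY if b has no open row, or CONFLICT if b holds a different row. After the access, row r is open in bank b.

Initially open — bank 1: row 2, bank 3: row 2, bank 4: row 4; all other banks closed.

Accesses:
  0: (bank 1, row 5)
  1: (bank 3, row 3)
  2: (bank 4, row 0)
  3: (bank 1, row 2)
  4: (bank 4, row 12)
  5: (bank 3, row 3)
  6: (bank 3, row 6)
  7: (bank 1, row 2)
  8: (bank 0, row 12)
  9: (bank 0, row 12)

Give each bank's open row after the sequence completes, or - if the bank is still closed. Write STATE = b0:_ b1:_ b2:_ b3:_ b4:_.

  [0] b1 r5: had r2 ⇒ C
  [1] b3 r3: had r2 ⇒ C
  [2] b4 r0: had r4 ⇒ C
  [3] b1 r2: had r5 ⇒ C
  [4] b4 r12: had r0 ⇒ C
  [5] b3 r3: had r3 ⇒ H
  [6] b3 r6: had r3 ⇒ C
  [7] b1 r2: had r2 ⇒ H
  [8] b0 r12: no row ⇒ E
  [9] b0 r12: had r12 ⇒ H

STATE = b0:12 b1:2 b2:- b3:6 b4:12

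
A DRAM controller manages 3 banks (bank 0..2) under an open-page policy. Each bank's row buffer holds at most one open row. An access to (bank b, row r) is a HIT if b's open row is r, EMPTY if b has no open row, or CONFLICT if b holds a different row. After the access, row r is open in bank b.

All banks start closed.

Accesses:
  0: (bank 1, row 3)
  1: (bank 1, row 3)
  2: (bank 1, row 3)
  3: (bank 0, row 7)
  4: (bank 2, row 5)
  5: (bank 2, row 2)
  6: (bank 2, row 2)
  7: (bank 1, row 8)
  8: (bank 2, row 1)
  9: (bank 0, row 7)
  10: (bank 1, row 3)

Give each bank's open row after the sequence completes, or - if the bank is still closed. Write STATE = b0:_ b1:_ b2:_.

STATE = b0:7 b1:3 b2:1

#0 (1,3) E
#1 (1,3) H  (was 3)
#2 (1,3) H  (was 3)
#3 (0,7) E
#4 (2,5) E
#5 (2,2) C  (was 5)
#6 (2,2) H  (was 2)
#7 (1,8) C  (was 3)
#8 (2,1) C  (was 2)
#9 (0,7) H  (was 7)
#10 (1,3) C  (was 8)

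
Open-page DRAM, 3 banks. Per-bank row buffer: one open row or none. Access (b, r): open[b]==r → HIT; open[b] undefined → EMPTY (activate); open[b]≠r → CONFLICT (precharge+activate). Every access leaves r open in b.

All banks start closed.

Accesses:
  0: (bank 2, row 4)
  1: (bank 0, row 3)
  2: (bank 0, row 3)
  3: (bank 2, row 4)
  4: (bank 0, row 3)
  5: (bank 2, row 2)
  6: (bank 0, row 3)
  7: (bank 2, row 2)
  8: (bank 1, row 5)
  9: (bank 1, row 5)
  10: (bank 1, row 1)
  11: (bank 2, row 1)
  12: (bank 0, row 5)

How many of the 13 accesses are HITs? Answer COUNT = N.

COUNT = 6

#0 (2,4) E
#1 (0,3) E
#2 (0,3) H  (was 3)
#3 (2,4) H  (was 4)
#4 (0,3) H  (was 3)
#5 (2,2) C  (was 4)
#6 (0,3) H  (was 3)
#7 (2,2) H  (was 2)
#8 (1,5) E
#9 (1,5) H  (was 5)
#10 (1,1) C  (was 5)
#11 (2,1) C  (was 2)
#12 (0,5) C  (was 3)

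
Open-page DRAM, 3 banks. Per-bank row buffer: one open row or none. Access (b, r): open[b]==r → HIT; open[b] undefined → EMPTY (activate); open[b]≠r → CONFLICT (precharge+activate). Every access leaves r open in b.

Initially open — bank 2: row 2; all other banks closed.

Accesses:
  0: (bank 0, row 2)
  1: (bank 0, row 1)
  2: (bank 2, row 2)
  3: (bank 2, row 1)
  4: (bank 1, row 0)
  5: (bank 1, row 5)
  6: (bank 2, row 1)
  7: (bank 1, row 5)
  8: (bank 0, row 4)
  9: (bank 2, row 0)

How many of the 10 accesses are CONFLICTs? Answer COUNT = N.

COUNT = 5

step 0: bank0 None->2 [EMPTY]
step 1: bank0 2->1 [CONFLICT]
step 2: bank2 2->2 [HIT]
step 3: bank2 2->1 [CONFLICT]
step 4: bank1 None->0 [EMPTY]
step 5: bank1 0->5 [CONFLICT]
step 6: bank2 1->1 [HIT]
step 7: bank1 5->5 [HIT]
step 8: bank0 1->4 [CONFLICT]
step 9: bank2 1->0 [CONFLICT]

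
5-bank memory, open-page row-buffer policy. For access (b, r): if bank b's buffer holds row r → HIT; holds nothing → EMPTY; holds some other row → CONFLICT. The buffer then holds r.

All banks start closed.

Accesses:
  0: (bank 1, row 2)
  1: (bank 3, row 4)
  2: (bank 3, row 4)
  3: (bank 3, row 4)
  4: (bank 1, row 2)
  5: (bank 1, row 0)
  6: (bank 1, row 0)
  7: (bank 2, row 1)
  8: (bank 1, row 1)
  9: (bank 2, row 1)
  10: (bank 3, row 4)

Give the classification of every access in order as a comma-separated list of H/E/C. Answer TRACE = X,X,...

TRACE = E,E,H,H,H,C,H,E,C,H,H

  [0] b1 r2: no row ⇒ E
  [1] b3 r4: no row ⇒ E
  [2] b3 r4: had r4 ⇒ H
  [3] b3 r4: had r4 ⇒ H
  [4] b1 r2: had r2 ⇒ H
  [5] b1 r0: had r2 ⇒ C
  [6] b1 r0: had r0 ⇒ H
  [7] b2 r1: no row ⇒ E
  [8] b1 r1: had r0 ⇒ C
  [9] b2 r1: had r1 ⇒ H
  [10] b3 r4: had r4 ⇒ H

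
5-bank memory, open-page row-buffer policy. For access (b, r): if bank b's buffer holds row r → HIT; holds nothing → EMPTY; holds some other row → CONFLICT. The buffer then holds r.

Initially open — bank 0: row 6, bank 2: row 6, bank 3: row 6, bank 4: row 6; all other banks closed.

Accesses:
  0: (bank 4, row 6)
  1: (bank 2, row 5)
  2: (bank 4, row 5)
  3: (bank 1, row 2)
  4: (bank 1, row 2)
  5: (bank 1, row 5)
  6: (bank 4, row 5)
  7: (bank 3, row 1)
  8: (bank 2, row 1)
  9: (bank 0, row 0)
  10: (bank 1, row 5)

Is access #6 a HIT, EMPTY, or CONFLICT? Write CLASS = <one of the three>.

CLASS = HIT

0: bank 4 row 6 — prev 6 → HIT
1: bank 2 row 5 — prev 6 → CONFLICT
2: bank 4 row 5 — prev 6 → CONFLICT
3: bank 1 row 2 — prev None → EMPTY
4: bank 1 row 2 — prev 2 → HIT
5: bank 1 row 5 — prev 2 → CONFLICT
6: bank 4 row 5 — prev 5 → HIT
7: bank 3 row 1 — prev 6 → CONFLICT
8: bank 2 row 1 — prev 5 → CONFLICT
9: bank 0 row 0 — prev 6 → CONFLICT
10: bank 1 row 5 — prev 5 → HIT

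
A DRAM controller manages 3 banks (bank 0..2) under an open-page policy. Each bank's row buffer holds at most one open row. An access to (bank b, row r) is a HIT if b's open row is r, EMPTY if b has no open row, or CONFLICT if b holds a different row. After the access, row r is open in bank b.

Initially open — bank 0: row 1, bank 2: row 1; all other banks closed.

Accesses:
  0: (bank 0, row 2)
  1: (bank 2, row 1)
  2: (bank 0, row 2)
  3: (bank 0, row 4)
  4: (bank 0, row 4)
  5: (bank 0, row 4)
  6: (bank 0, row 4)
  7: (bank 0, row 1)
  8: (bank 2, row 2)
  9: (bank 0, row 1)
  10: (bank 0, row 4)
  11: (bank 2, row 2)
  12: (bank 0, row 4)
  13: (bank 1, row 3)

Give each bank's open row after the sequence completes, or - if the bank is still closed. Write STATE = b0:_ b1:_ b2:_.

0: bank 0 row 2 — prev 1 → CONFLICT
1: bank 2 row 1 — prev 1 → HIT
2: bank 0 row 2 — prev 2 → HIT
3: bank 0 row 4 — prev 2 → CONFLICT
4: bank 0 row 4 — prev 4 → HIT
5: bank 0 row 4 — prev 4 → HIT
6: bank 0 row 4 — prev 4 → HIT
7: bank 0 row 1 — prev 4 → CONFLICT
8: bank 2 row 2 — prev 1 → CONFLICT
9: bank 0 row 1 — prev 1 → HIT
10: bank 0 row 4 — prev 1 → CONFLICT
11: bank 2 row 2 — prev 2 → HIT
12: bank 0 row 4 — prev 4 → HIT
13: bank 1 row 3 — prev None → EMPTY

STATE = b0:4 b1:3 b2:2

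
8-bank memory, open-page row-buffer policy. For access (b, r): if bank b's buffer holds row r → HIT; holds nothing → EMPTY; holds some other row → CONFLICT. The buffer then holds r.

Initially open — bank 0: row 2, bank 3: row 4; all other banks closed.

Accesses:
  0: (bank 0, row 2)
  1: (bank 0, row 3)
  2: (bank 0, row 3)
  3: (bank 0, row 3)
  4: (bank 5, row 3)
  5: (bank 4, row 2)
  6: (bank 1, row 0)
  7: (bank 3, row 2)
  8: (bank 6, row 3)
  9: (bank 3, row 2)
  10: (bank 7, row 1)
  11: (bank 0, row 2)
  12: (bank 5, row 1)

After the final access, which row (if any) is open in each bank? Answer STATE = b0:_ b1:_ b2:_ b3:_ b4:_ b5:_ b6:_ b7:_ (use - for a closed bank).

STATE = b0:2 b1:0 b2:- b3:2 b4:2 b5:1 b6:3 b7:1

  [0] b0 r2: had r2 ⇒ H
  [1] b0 r3: had r2 ⇒ C
  [2] b0 r3: had r3 ⇒ H
  [3] b0 r3: had r3 ⇒ H
  [4] b5 r3: no row ⇒ E
  [5] b4 r2: no row ⇒ E
  [6] b1 r0: no row ⇒ E
  [7] b3 r2: had r4 ⇒ C
  [8] b6 r3: no row ⇒ E
  [9] b3 r2: had r2 ⇒ H
  [10] b7 r1: no row ⇒ E
  [11] b0 r2: had r3 ⇒ C
  [12] b5 r1: had r3 ⇒ C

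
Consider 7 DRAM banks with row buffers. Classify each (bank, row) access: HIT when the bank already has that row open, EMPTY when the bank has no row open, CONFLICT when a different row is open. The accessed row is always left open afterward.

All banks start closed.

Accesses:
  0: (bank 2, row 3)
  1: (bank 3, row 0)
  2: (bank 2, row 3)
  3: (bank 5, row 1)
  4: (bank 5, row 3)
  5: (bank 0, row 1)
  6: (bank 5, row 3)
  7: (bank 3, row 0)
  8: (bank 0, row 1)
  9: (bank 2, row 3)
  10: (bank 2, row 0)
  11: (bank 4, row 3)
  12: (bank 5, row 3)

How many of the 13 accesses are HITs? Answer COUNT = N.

#0 (2,3) E
#1 (3,0) E
#2 (2,3) H  (was 3)
#3 (5,1) E
#4 (5,3) C  (was 1)
#5 (0,1) E
#6 (5,3) H  (was 3)
#7 (3,0) H  (was 0)
#8 (0,1) H  (was 1)
#9 (2,3) H  (was 3)
#10 (2,0) C  (was 3)
#11 (4,3) E
#12 (5,3) H  (was 3)

COUNT = 6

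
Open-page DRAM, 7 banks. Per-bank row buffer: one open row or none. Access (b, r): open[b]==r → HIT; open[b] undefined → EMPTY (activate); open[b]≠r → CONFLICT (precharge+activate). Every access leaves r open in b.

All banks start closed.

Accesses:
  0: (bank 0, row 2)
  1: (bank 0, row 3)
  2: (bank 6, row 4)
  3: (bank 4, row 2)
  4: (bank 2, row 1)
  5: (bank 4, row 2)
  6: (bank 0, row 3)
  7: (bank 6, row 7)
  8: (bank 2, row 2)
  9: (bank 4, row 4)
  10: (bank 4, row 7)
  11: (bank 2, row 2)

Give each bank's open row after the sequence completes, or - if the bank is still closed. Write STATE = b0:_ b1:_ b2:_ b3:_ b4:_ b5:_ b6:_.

#0 (0,2) E
#1 (0,3) C  (was 2)
#2 (6,4) E
#3 (4,2) E
#4 (2,1) E
#5 (4,2) H  (was 2)
#6 (0,3) H  (was 3)
#7 (6,7) C  (was 4)
#8 (2,2) C  (was 1)
#9 (4,4) C  (was 2)
#10 (4,7) C  (was 4)
#11 (2,2) H  (was 2)

STATE = b0:3 b1:- b2:2 b3:- b4:7 b5:- b6:7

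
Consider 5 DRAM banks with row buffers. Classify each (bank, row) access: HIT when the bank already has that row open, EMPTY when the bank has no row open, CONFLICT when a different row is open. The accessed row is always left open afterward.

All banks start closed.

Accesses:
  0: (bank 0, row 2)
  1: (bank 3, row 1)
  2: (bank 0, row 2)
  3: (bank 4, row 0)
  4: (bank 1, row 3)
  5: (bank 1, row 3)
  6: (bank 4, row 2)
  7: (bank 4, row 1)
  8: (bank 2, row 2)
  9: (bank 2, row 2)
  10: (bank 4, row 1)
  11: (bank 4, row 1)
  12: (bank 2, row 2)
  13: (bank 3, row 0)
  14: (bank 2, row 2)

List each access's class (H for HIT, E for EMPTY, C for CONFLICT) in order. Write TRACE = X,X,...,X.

#0 (0,2) E
#1 (3,1) E
#2 (0,2) H  (was 2)
#3 (4,0) E
#4 (1,3) E
#5 (1,3) H  (was 3)
#6 (4,2) C  (was 0)
#7 (4,1) C  (was 2)
#8 (2,2) E
#9 (2,2) H  (was 2)
#10 (4,1) H  (was 1)
#11 (4,1) H  (was 1)
#12 (2,2) H  (was 2)
#13 (3,0) C  (was 1)
#14 (2,2) H  (was 2)

TRACE = E,E,H,E,E,H,C,C,E,H,H,H,H,C,H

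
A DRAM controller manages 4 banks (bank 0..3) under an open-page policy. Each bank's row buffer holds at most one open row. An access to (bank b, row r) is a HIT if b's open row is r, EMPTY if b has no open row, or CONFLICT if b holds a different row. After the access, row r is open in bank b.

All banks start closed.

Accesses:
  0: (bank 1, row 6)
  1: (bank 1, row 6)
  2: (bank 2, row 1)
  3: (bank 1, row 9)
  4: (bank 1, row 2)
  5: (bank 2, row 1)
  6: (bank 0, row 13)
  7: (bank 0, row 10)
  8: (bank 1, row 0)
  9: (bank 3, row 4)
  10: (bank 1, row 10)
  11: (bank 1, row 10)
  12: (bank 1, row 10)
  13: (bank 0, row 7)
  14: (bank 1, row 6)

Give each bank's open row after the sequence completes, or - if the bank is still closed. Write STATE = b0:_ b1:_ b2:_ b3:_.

STATE = b0:7 b1:6 b2:1 b3:4

step 0: bank1 None->6 [EMPTY]
step 1: bank1 6->6 [HIT]
step 2: bank2 None->1 [EMPTY]
step 3: bank1 6->9 [CONFLICT]
step 4: bank1 9->2 [CONFLICT]
step 5: bank2 1->1 [HIT]
step 6: bank0 None->13 [EMPTY]
step 7: bank0 13->10 [CONFLICT]
step 8: bank1 2->0 [CONFLICT]
step 9: bank3 None->4 [EMPTY]
step 10: bank1 0->10 [CONFLICT]
step 11: bank1 10->10 [HIT]
step 12: bank1 10->10 [HIT]
step 13: bank0 10->7 [CONFLICT]
step 14: bank1 10->6 [CONFLICT]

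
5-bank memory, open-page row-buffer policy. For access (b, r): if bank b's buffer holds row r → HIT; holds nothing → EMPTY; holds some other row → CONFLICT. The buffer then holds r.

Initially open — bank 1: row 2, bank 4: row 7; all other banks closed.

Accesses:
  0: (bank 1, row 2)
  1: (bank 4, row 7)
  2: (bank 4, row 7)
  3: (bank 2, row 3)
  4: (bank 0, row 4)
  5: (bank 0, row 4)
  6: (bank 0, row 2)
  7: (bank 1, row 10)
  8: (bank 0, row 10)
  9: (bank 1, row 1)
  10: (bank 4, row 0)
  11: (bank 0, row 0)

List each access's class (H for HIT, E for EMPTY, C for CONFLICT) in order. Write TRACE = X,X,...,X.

#0 (1,2) H  (was 2)
#1 (4,7) H  (was 7)
#2 (4,7) H  (was 7)
#3 (2,3) E
#4 (0,4) E
#5 (0,4) H  (was 4)
#6 (0,2) C  (was 4)
#7 (1,10) C  (was 2)
#8 (0,10) C  (was 2)
#9 (1,1) C  (was 10)
#10 (4,0) C  (was 7)
#11 (0,0) C  (was 10)

TRACE = H,H,H,E,E,H,C,C,C,C,C,C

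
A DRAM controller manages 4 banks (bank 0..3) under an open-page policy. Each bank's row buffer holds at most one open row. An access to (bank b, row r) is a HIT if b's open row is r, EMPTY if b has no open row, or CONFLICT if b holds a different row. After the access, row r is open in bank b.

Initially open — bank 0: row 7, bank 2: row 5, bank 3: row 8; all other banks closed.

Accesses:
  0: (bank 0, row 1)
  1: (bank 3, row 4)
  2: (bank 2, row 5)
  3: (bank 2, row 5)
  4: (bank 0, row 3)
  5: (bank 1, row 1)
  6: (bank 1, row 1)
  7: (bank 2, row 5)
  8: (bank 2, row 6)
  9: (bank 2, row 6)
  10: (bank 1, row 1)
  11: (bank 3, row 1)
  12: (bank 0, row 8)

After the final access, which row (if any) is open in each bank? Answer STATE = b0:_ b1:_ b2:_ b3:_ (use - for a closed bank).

#0 (0,1) C  (was 7)
#1 (3,4) C  (was 8)
#2 (2,5) H  (was 5)
#3 (2,5) H  (was 5)
#4 (0,3) C  (was 1)
#5 (1,1) E
#6 (1,1) H  (was 1)
#7 (2,5) H  (was 5)
#8 (2,6) C  (was 5)
#9 (2,6) H  (was 6)
#10 (1,1) H  (was 1)
#11 (3,1) C  (was 4)
#12 (0,8) C  (was 3)

STATE = b0:8 b1:1 b2:6 b3:1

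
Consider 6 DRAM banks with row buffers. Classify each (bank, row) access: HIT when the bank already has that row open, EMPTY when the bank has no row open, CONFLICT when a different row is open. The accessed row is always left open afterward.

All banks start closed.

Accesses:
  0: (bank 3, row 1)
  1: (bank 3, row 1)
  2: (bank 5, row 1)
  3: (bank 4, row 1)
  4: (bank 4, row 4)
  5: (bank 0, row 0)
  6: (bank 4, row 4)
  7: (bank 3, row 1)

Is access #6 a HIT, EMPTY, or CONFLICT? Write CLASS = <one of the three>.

#0 (3,1) E
#1 (3,1) H  (was 1)
#2 (5,1) E
#3 (4,1) E
#4 (4,4) C  (was 1)
#5 (0,0) E
#6 (4,4) H  (was 4)
#7 (3,1) H  (was 1)

CLASS = HIT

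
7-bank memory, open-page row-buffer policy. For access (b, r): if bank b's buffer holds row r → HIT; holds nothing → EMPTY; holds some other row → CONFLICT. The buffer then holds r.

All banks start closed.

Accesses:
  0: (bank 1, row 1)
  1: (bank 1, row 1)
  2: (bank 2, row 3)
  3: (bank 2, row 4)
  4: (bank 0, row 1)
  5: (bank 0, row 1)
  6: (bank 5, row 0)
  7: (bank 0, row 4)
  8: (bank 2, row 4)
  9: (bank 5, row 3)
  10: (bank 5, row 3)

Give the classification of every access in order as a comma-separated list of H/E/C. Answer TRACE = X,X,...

#0 (1,1) E
#1 (1,1) H  (was 1)
#2 (2,3) E
#3 (2,4) C  (was 3)
#4 (0,1) E
#5 (0,1) H  (was 1)
#6 (5,0) E
#7 (0,4) C  (was 1)
#8 (2,4) H  (was 4)
#9 (5,3) C  (was 0)
#10 (5,3) H  (was 3)

TRACE = E,H,E,C,E,H,E,C,H,C,H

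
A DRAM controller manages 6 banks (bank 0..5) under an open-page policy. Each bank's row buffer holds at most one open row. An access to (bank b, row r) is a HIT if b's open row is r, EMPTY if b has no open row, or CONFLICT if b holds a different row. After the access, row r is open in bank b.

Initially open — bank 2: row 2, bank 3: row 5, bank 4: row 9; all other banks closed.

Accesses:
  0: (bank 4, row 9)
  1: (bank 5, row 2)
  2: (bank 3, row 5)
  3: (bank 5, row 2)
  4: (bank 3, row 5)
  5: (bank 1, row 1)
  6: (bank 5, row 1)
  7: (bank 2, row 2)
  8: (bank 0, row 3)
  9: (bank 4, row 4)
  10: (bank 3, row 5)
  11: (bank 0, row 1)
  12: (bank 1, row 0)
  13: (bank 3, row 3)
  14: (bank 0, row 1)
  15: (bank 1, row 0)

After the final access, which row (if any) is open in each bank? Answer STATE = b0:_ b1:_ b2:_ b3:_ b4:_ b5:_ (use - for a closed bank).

STATE = b0:1 b1:0 b2:2 b3:3 b4:4 b5:1

step 0: bank4 9->9 [HIT]
step 1: bank5 None->2 [EMPTY]
step 2: bank3 5->5 [HIT]
step 3: bank5 2->2 [HIT]
step 4: bank3 5->5 [HIT]
step 5: bank1 None->1 [EMPTY]
step 6: bank5 2->1 [CONFLICT]
step 7: bank2 2->2 [HIT]
step 8: bank0 None->3 [EMPTY]
step 9: bank4 9->4 [CONFLICT]
step 10: bank3 5->5 [HIT]
step 11: bank0 3->1 [CONFLICT]
step 12: bank1 1->0 [CONFLICT]
step 13: bank3 5->3 [CONFLICT]
step 14: bank0 1->1 [HIT]
step 15: bank1 0->0 [HIT]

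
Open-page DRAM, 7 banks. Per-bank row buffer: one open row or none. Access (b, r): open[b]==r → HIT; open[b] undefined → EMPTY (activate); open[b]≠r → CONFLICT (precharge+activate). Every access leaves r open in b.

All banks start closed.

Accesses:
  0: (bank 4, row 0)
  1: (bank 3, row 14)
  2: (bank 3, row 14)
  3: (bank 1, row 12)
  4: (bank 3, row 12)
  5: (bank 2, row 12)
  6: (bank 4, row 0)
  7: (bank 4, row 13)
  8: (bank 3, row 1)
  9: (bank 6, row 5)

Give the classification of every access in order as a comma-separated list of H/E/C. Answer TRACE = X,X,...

TRACE = E,E,H,E,C,E,H,C,C,E

0: bank 4 row 0 — prev None → EMPTY
1: bank 3 row 14 — prev None → EMPTY
2: bank 3 row 14 — prev 14 → HIT
3: bank 1 row 12 — prev None → EMPTY
4: bank 3 row 12 — prev 14 → CONFLICT
5: bank 2 row 12 — prev None → EMPTY
6: bank 4 row 0 — prev 0 → HIT
7: bank 4 row 13 — prev 0 → CONFLICT
8: bank 3 row 1 — prev 12 → CONFLICT
9: bank 6 row 5 — prev None → EMPTY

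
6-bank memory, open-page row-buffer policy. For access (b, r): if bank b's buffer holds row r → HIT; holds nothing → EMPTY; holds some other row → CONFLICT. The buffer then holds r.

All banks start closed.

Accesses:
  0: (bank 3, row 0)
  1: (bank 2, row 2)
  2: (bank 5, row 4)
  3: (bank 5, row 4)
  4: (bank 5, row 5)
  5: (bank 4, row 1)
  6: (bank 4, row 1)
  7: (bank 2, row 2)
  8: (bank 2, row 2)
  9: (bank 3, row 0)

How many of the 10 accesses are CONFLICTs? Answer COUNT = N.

#0 (3,0) E
#1 (2,2) E
#2 (5,4) E
#3 (5,4) H  (was 4)
#4 (5,5) C  (was 4)
#5 (4,1) E
#6 (4,1) H  (was 1)
#7 (2,2) H  (was 2)
#8 (2,2) H  (was 2)
#9 (3,0) H  (was 0)

COUNT = 1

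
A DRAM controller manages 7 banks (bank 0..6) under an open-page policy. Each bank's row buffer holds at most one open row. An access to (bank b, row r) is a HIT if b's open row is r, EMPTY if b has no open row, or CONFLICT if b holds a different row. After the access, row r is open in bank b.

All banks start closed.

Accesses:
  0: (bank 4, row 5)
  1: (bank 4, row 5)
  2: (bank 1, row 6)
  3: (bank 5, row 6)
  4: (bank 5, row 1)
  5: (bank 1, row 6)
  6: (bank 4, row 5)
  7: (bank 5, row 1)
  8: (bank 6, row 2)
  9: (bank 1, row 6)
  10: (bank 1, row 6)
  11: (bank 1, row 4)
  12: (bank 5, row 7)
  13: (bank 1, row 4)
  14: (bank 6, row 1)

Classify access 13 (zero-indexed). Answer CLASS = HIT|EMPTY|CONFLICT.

CLASS = HIT

0: bank 4 row 5 — prev None → EMPTY
1: bank 4 row 5 — prev 5 → HIT
2: bank 1 row 6 — prev None → EMPTY
3: bank 5 row 6 — prev None → EMPTY
4: bank 5 row 1 — prev 6 → CONFLICT
5: bank 1 row 6 — prev 6 → HIT
6: bank 4 row 5 — prev 5 → HIT
7: bank 5 row 1 — prev 1 → HIT
8: bank 6 row 2 — prev None → EMPTY
9: bank 1 row 6 — prev 6 → HIT
10: bank 1 row 6 — prev 6 → HIT
11: bank 1 row 4 — prev 6 → CONFLICT
12: bank 5 row 7 — prev 1 → CONFLICT
13: bank 1 row 4 — prev 4 → HIT
14: bank 6 row 1 — prev 2 → CONFLICT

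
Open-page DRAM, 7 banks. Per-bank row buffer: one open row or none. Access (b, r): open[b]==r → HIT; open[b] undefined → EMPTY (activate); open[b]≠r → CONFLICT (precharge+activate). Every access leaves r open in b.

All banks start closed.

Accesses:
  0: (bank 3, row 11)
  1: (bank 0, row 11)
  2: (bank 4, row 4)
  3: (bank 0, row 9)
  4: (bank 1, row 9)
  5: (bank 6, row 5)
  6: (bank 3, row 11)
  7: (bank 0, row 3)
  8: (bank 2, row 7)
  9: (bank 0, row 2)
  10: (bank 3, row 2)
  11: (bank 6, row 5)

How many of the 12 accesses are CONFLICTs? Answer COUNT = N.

#0 (3,11) E
#1 (0,11) E
#2 (4,4) E
#3 (0,9) C  (was 11)
#4 (1,9) E
#5 (6,5) E
#6 (3,11) H  (was 11)
#7 (0,3) C  (was 9)
#8 (2,7) E
#9 (0,2) C  (was 3)
#10 (3,2) C  (was 11)
#11 (6,5) H  (was 5)

COUNT = 4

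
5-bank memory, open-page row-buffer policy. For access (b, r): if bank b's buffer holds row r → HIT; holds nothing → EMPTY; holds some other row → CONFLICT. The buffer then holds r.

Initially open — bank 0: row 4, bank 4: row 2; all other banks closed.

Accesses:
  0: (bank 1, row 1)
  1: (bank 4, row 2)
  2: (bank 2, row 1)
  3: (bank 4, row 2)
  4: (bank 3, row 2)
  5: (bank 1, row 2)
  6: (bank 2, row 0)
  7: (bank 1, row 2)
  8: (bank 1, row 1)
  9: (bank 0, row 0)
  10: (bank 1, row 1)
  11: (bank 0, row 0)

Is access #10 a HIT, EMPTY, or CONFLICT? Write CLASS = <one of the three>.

CLASS = HIT

0: bank 1 row 1 — prev None → EMPTY
1: bank 4 row 2 — prev 2 → HIT
2: bank 2 row 1 — prev None → EMPTY
3: bank 4 row 2 — prev 2 → HIT
4: bank 3 row 2 — prev None → EMPTY
5: bank 1 row 2 — prev 1 → CONFLICT
6: bank 2 row 0 — prev 1 → CONFLICT
7: bank 1 row 2 — prev 2 → HIT
8: bank 1 row 1 — prev 2 → CONFLICT
9: bank 0 row 0 — prev 4 → CONFLICT
10: bank 1 row 1 — prev 1 → HIT
11: bank 0 row 0 — prev 0 → HIT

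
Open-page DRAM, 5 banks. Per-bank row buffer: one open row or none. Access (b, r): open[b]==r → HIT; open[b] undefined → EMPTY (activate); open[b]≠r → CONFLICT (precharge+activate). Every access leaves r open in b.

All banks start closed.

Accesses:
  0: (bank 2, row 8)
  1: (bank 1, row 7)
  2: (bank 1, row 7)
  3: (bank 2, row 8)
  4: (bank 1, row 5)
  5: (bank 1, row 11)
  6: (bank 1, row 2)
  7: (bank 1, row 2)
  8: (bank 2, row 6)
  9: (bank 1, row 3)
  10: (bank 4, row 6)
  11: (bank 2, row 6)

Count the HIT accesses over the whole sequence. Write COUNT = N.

COUNT = 4

#0 (2,8) E
#1 (1,7) E
#2 (1,7) H  (was 7)
#3 (2,8) H  (was 8)
#4 (1,5) C  (was 7)
#5 (1,11) C  (was 5)
#6 (1,2) C  (was 11)
#7 (1,2) H  (was 2)
#8 (2,6) C  (was 8)
#9 (1,3) C  (was 2)
#10 (4,6) E
#11 (2,6) H  (was 6)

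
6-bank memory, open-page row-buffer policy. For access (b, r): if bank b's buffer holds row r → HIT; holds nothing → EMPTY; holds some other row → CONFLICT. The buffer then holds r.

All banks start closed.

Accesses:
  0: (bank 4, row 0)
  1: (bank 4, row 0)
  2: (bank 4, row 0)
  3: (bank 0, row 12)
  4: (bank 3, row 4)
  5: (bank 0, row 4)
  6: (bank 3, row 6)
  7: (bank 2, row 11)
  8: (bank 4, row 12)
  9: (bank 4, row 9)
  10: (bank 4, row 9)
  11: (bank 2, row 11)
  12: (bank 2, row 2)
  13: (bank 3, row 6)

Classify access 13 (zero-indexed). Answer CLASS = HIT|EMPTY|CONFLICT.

0: bank 4 row 0 — prev None → EMPTY
1: bank 4 row 0 — prev 0 → HIT
2: bank 4 row 0 — prev 0 → HIT
3: bank 0 row 12 — prev None → EMPTY
4: bank 3 row 4 — prev None → EMPTY
5: bank 0 row 4 — prev 12 → CONFLICT
6: bank 3 row 6 — prev 4 → CONFLICT
7: bank 2 row 11 — prev None → EMPTY
8: bank 4 row 12 — prev 0 → CONFLICT
9: bank 4 row 9 — prev 12 → CONFLICT
10: bank 4 row 9 — prev 9 → HIT
11: bank 2 row 11 — prev 11 → HIT
12: bank 2 row 2 — prev 11 → CONFLICT
13: bank 3 row 6 — prev 6 → HIT

CLASS = HIT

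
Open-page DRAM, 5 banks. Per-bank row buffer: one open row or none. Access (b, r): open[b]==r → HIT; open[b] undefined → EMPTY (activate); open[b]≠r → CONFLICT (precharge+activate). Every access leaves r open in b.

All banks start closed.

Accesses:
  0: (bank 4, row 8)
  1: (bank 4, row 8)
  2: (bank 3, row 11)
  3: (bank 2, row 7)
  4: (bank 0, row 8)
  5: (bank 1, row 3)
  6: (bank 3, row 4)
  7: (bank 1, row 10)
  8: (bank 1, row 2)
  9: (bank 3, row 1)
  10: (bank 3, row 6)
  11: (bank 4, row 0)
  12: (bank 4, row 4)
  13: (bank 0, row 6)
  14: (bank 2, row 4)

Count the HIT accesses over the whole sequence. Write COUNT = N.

COUNT = 1

0: bank 4 row 8 — prev None → EMPTY
1: bank 4 row 8 — prev 8 → HIT
2: bank 3 row 11 — prev None → EMPTY
3: bank 2 row 7 — prev None → EMPTY
4: bank 0 row 8 — prev None → EMPTY
5: bank 1 row 3 — prev None → EMPTY
6: bank 3 row 4 — prev 11 → CONFLICT
7: bank 1 row 10 — prev 3 → CONFLICT
8: bank 1 row 2 — prev 10 → CONFLICT
9: bank 3 row 1 — prev 4 → CONFLICT
10: bank 3 row 6 — prev 1 → CONFLICT
11: bank 4 row 0 — prev 8 → CONFLICT
12: bank 4 row 4 — prev 0 → CONFLICT
13: bank 0 row 6 — prev 8 → CONFLICT
14: bank 2 row 4 — prev 7 → CONFLICT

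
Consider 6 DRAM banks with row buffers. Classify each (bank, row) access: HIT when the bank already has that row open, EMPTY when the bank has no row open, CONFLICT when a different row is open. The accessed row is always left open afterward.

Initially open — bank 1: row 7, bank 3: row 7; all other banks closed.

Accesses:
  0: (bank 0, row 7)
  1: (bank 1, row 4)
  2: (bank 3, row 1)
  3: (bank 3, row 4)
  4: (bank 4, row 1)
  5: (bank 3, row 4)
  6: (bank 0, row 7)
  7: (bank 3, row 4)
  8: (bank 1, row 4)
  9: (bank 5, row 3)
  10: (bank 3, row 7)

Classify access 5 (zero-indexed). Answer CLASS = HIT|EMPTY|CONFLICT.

#0 (0,7) E
#1 (1,4) C  (was 7)
#2 (3,1) C  (was 7)
#3 (3,4) C  (was 1)
#4 (4,1) E
#5 (3,4) H  (was 4)
#6 (0,7) H  (was 7)
#7 (3,4) H  (was 4)
#8 (1,4) H  (was 4)
#9 (5,3) E
#10 (3,7) C  (was 4)

CLASS = HIT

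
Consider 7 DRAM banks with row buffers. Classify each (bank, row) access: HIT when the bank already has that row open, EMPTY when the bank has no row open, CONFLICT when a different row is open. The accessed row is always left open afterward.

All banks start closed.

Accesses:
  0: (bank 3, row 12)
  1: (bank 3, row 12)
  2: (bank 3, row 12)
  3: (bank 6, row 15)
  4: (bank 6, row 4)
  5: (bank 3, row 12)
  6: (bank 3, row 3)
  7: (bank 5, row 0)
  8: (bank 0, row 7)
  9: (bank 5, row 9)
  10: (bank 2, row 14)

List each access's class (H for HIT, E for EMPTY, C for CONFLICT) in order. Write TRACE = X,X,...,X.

step 0: bank3 None->12 [EMPTY]
step 1: bank3 12->12 [HIT]
step 2: bank3 12->12 [HIT]
step 3: bank6 None->15 [EMPTY]
step 4: bank6 15->4 [CONFLICT]
step 5: bank3 12->12 [HIT]
step 6: bank3 12->3 [CONFLICT]
step 7: bank5 None->0 [EMPTY]
step 8: bank0 None->7 [EMPTY]
step 9: bank5 0->9 [CONFLICT]
step 10: bank2 None->14 [EMPTY]

TRACE = E,H,H,E,C,H,C,E,E,C,E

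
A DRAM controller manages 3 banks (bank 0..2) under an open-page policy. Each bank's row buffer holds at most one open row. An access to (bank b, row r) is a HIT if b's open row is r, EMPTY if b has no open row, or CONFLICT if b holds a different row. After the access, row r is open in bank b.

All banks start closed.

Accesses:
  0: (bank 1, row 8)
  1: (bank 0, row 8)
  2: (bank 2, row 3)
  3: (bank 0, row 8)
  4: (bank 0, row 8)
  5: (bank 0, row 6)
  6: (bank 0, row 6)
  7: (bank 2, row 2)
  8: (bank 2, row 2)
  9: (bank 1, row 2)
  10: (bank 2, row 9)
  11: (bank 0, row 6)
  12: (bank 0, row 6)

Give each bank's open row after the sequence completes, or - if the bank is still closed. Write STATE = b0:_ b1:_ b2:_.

0: bank 1 row 8 — prev None → EMPTY
1: bank 0 row 8 — prev None → EMPTY
2: bank 2 row 3 — prev None → EMPTY
3: bank 0 row 8 — prev 8 → HIT
4: bank 0 row 8 — prev 8 → HIT
5: bank 0 row 6 — prev 8 → CONFLICT
6: bank 0 row 6 — prev 6 → HIT
7: bank 2 row 2 — prev 3 → CONFLICT
8: bank 2 row 2 — prev 2 → HIT
9: bank 1 row 2 — prev 8 → CONFLICT
10: bank 2 row 9 — prev 2 → CONFLICT
11: bank 0 row 6 — prev 6 → HIT
12: bank 0 row 6 — prev 6 → HIT

STATE = b0:6 b1:2 b2:9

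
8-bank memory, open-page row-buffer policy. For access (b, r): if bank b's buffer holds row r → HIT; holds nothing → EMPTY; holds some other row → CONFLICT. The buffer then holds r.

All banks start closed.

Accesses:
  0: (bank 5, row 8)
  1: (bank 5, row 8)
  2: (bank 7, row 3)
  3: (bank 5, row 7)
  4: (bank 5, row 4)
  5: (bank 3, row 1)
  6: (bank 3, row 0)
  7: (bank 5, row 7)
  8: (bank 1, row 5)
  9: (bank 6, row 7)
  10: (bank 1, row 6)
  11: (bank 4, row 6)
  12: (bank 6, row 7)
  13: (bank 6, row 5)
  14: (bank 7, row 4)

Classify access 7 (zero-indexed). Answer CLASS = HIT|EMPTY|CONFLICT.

step 0: bank5 None->8 [EMPTY]
step 1: bank5 8->8 [HIT]
step 2: bank7 None->3 [EMPTY]
step 3: bank5 8->7 [CONFLICT]
step 4: bank5 7->4 [CONFLICT]
step 5: bank3 None->1 [EMPTY]
step 6: bank3 1->0 [CONFLICT]
step 7: bank5 4->7 [CONFLICT]
step 8: bank1 None->5 [EMPTY]
step 9: bank6 None->7 [EMPTY]
step 10: bank1 5->6 [CONFLICT]
step 11: bank4 None->6 [EMPTY]
step 12: bank6 7->7 [HIT]
step 13: bank6 7->5 [CONFLICT]
step 14: bank7 3->4 [CONFLICT]

CLASS = CONFLICT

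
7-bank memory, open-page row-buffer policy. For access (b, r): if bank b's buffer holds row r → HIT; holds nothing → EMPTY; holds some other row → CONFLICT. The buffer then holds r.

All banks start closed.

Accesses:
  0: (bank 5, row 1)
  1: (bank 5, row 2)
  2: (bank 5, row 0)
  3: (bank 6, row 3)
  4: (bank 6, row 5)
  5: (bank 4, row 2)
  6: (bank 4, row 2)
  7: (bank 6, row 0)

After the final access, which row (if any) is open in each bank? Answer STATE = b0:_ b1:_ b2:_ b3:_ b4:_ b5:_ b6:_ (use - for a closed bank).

STATE = b0:- b1:- b2:- b3:- b4:2 b5:0 b6:0

0: bank 5 row 1 — prev None → EMPTY
1: bank 5 row 2 — prev 1 → CONFLICT
2: bank 5 row 0 — prev 2 → CONFLICT
3: bank 6 row 3 — prev None → EMPTY
4: bank 6 row 5 — prev 3 → CONFLICT
5: bank 4 row 2 — prev None → EMPTY
6: bank 4 row 2 — prev 2 → HIT
7: bank 6 row 0 — prev 5 → CONFLICT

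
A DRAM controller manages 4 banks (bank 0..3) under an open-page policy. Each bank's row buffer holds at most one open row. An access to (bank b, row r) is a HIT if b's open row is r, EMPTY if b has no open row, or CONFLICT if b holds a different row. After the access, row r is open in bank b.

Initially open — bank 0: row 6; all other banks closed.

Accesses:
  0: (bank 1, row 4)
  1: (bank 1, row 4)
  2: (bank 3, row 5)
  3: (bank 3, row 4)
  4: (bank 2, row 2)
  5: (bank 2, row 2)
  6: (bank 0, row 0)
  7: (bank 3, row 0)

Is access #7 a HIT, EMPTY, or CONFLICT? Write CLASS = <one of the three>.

CLASS = CONFLICT

#0 (1,4) E
#1 (1,4) H  (was 4)
#2 (3,5) E
#3 (3,4) C  (was 5)
#4 (2,2) E
#5 (2,2) H  (was 2)
#6 (0,0) C  (was 6)
#7 (3,0) C  (was 4)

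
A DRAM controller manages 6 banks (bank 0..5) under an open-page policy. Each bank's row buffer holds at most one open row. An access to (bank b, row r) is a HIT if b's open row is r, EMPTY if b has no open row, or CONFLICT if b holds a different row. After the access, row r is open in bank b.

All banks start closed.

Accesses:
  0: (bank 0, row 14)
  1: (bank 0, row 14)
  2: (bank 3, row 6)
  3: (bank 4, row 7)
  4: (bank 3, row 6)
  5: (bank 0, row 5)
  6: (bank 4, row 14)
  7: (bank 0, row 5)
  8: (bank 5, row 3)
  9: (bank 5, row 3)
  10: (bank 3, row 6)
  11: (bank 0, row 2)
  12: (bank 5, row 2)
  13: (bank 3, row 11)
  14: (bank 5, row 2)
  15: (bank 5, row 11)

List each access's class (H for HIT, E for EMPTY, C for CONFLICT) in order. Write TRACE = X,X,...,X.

step 0: bank0 None->14 [EMPTY]
step 1: bank0 14->14 [HIT]
step 2: bank3 None->6 [EMPTY]
step 3: bank4 None->7 [EMPTY]
step 4: bank3 6->6 [HIT]
step 5: bank0 14->5 [CONFLICT]
step 6: bank4 7->14 [CONFLICT]
step 7: bank0 5->5 [HIT]
step 8: bank5 None->3 [EMPTY]
step 9: bank5 3->3 [HIT]
step 10: bank3 6->6 [HIT]
step 11: bank0 5->2 [CONFLICT]
step 12: bank5 3->2 [CONFLICT]
step 13: bank3 6->11 [CONFLICT]
step 14: bank5 2->2 [HIT]
step 15: bank5 2->11 [CONFLICT]

TRACE = E,H,E,E,H,C,C,H,E,H,H,C,C,C,H,C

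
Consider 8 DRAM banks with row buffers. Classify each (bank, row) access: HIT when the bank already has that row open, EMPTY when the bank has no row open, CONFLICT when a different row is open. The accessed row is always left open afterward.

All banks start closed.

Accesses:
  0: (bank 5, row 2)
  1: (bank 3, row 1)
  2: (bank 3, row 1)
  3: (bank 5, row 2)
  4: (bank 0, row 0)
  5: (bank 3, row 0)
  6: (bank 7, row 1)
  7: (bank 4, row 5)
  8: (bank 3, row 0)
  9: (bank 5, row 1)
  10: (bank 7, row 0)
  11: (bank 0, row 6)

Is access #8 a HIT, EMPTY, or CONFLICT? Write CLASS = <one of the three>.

CLASS = HIT

0: bank 5 row 2 — prev None → EMPTY
1: bank 3 row 1 — prev None → EMPTY
2: bank 3 row 1 — prev 1 → HIT
3: bank 5 row 2 — prev 2 → HIT
4: bank 0 row 0 — prev None → EMPTY
5: bank 3 row 0 — prev 1 → CONFLICT
6: bank 7 row 1 — prev None → EMPTY
7: bank 4 row 5 — prev None → EMPTY
8: bank 3 row 0 — prev 0 → HIT
9: bank 5 row 1 — prev 2 → CONFLICT
10: bank 7 row 0 — prev 1 → CONFLICT
11: bank 0 row 6 — prev 0 → CONFLICT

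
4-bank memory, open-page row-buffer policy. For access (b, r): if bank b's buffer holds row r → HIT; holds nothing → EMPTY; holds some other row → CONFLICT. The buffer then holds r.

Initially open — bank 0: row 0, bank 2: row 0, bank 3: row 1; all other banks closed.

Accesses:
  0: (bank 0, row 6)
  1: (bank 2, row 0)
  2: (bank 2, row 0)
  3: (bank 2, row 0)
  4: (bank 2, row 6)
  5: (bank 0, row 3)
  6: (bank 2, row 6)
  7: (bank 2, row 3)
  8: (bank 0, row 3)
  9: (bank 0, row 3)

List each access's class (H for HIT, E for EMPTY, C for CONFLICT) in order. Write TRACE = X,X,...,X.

  [0] b0 r6: had r0 ⇒ C
  [1] b2 r0: had r0 ⇒ H
  [2] b2 r0: had r0 ⇒ H
  [3] b2 r0: had r0 ⇒ H
  [4] b2 r6: had r0 ⇒ C
  [5] b0 r3: had r6 ⇒ C
  [6] b2 r6: had r6 ⇒ H
  [7] b2 r3: had r6 ⇒ C
  [8] b0 r3: had r3 ⇒ H
  [9] b0 r3: had r3 ⇒ H

TRACE = C,H,H,H,C,C,H,C,H,H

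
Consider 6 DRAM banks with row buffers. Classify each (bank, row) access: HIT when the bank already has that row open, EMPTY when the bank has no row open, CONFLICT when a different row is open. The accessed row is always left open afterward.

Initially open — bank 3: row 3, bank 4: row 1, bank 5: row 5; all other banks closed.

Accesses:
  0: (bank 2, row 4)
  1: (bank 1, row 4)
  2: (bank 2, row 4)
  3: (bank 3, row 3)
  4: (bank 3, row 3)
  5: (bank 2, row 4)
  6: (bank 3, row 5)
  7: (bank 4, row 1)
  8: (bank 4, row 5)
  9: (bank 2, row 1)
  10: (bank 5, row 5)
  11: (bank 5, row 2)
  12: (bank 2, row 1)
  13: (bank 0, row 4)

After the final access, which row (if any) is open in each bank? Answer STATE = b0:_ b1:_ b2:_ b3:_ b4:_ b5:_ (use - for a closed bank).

STATE = b0:4 b1:4 b2:1 b3:5 b4:5 b5:2

  [0] b2 r4: no row ⇒ E
  [1] b1 r4: no row ⇒ E
  [2] b2 r4: had r4 ⇒ H
  [3] b3 r3: had r3 ⇒ H
  [4] b3 r3: had r3 ⇒ H
  [5] b2 r4: had r4 ⇒ H
  [6] b3 r5: had r3 ⇒ C
  [7] b4 r1: had r1 ⇒ H
  [8] b4 r5: had r1 ⇒ C
  [9] b2 r1: had r4 ⇒ C
  [10] b5 r5: had r5 ⇒ H
  [11] b5 r2: had r5 ⇒ C
  [12] b2 r1: had r1 ⇒ H
  [13] b0 r4: no row ⇒ E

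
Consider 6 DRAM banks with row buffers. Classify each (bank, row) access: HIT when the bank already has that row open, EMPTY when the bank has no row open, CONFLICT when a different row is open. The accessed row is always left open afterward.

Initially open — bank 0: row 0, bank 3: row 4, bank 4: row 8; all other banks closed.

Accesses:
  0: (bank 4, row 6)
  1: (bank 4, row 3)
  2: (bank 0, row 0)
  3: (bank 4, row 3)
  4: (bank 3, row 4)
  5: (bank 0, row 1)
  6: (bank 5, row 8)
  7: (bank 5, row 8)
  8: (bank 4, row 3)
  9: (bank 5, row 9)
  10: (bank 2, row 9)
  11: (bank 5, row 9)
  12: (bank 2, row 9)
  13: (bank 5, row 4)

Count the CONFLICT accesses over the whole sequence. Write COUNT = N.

COUNT = 5

  [0] b4 r6: had r8 ⇒ C
  [1] b4 r3: had r6 ⇒ C
  [2] b0 r0: had r0 ⇒ H
  [3] b4 r3: had r3 ⇒ H
  [4] b3 r4: had r4 ⇒ H
  [5] b0 r1: had r0 ⇒ C
  [6] b5 r8: no row ⇒ E
  [7] b5 r8: had r8 ⇒ H
  [8] b4 r3: had r3 ⇒ H
  [9] b5 r9: had r8 ⇒ C
  [10] b2 r9: no row ⇒ E
  [11] b5 r9: had r9 ⇒ H
  [12] b2 r9: had r9 ⇒ H
  [13] b5 r4: had r9 ⇒ C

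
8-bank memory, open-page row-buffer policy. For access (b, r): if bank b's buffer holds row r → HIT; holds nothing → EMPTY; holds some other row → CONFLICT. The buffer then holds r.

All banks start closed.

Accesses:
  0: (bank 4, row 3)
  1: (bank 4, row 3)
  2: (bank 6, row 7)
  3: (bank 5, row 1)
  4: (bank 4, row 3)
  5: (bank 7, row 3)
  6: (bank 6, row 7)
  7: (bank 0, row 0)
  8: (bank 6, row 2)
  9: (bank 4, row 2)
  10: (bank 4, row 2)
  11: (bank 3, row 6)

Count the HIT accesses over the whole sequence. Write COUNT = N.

COUNT = 4

#0 (4,3) E
#1 (4,3) H  (was 3)
#2 (6,7) E
#3 (5,1) E
#4 (4,3) H  (was 3)
#5 (7,3) E
#6 (6,7) H  (was 7)
#7 (0,0) E
#8 (6,2) C  (was 7)
#9 (4,2) C  (was 3)
#10 (4,2) H  (was 2)
#11 (3,6) E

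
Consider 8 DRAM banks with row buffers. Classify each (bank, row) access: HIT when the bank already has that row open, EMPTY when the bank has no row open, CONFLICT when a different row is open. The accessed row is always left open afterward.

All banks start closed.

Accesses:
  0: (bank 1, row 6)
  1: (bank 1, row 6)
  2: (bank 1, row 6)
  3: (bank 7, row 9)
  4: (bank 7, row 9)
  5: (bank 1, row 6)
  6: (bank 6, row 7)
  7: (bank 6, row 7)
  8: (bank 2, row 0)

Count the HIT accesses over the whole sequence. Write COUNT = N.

COUNT = 5

step 0: bank1 None->6 [EMPTY]
step 1: bank1 6->6 [HIT]
step 2: bank1 6->6 [HIT]
step 3: bank7 None->9 [EMPTY]
step 4: bank7 9->9 [HIT]
step 5: bank1 6->6 [HIT]
step 6: bank6 None->7 [EMPTY]
step 7: bank6 7->7 [HIT]
step 8: bank2 None->0 [EMPTY]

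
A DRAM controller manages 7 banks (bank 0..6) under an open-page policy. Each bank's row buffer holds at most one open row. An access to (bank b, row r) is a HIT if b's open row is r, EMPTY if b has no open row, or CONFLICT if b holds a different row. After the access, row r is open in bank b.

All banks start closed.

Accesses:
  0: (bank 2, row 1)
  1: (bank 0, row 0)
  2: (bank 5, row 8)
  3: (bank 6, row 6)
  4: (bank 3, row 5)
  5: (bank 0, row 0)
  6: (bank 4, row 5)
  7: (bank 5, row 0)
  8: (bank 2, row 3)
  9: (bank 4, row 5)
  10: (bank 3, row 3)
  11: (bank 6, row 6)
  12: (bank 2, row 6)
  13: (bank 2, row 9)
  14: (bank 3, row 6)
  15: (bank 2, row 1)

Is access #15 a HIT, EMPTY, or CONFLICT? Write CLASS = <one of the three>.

step 0: bank2 None->1 [EMPTY]
step 1: bank0 None->0 [EMPTY]
step 2: bank5 None->8 [EMPTY]
step 3: bank6 None->6 [EMPTY]
step 4: bank3 None->5 [EMPTY]
step 5: bank0 0->0 [HIT]
step 6: bank4 None->5 [EMPTY]
step 7: bank5 8->0 [CONFLICT]
step 8: bank2 1->3 [CONFLICT]
step 9: bank4 5->5 [HIT]
step 10: bank3 5->3 [CONFLICT]
step 11: bank6 6->6 [HIT]
step 12: bank2 3->6 [CONFLICT]
step 13: bank2 6->9 [CONFLICT]
step 14: bank3 3->6 [CONFLICT]
step 15: bank2 9->1 [CONFLICT]

CLASS = CONFLICT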